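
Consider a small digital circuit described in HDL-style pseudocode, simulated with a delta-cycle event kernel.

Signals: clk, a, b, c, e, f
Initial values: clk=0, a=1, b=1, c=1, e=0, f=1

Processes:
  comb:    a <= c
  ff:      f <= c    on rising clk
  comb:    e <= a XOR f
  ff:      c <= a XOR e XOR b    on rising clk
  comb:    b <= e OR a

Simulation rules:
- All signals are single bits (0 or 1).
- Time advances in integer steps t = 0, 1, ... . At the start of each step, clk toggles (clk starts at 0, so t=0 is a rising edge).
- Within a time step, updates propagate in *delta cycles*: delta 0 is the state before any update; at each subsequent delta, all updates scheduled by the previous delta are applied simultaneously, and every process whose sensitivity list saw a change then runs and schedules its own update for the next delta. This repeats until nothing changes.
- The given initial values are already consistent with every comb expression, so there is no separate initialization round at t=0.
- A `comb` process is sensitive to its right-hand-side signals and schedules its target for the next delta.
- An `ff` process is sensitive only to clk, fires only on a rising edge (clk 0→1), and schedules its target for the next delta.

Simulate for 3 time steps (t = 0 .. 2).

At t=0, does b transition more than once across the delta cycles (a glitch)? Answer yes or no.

yes

t=0 Δ0: b=1 c=1 clk=0 e=0 f=1 a=1
  Δ1: clk:0→1
  Δ2: c:1→0
  Δ3: a:1→0
  Δ4: b:1→0, e:0→1
  Δ5: b:0→1
  (5Δ to stable)
t=1 Δ0: b=1 c=0 clk=1 e=1 f=1 a=0
  Δ1: clk:1→0
  (1Δ to stable)
t=2 Δ0: b=1 c=0 clk=0 e=1 f=1 a=0
  Δ1: clk:0→1
  Δ2: f:1→0
  Δ3: e:1→0
  Δ4: b:1→0
  (4Δ to stable)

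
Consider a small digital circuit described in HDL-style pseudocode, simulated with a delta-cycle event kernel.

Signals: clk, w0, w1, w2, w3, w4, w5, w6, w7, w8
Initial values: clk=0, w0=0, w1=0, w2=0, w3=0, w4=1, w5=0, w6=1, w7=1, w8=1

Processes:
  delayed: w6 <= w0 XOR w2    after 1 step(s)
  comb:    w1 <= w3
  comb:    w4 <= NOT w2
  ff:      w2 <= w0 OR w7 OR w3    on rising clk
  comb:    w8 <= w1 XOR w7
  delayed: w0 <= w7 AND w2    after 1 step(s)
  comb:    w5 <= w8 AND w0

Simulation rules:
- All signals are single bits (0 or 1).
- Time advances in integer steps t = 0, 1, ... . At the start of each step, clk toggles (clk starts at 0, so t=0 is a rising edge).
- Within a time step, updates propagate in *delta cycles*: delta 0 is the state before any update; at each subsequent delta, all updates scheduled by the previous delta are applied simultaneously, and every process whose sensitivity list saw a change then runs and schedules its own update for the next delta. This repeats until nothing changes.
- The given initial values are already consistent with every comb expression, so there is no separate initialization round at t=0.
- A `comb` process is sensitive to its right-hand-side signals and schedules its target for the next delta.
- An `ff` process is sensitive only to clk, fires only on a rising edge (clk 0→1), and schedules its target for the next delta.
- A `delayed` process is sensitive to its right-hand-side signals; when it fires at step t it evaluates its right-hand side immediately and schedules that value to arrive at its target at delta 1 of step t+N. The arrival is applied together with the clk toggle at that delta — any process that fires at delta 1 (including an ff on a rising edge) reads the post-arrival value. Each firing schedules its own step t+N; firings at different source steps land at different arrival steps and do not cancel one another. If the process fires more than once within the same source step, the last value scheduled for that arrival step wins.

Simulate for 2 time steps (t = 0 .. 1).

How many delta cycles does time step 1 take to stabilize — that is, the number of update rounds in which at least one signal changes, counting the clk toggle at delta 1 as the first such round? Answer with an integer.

t0.Δ0 w8=1 w7=1 w5=0 w0=0 w6=1 w4=1 clk=0 w2=0 w3=0 w1=0
t0.Δ1 w8=1 w7=1 w5=0 w0=0 w6=1 w4=1 clk=1 w2=0 w3=0 w1=0
t0.Δ2 w8=1 w7=1 w5=0 w0=0 w6=1 w4=1 clk=1 w2=1 w3=0 w1=0
t0.Δ3 w8=1 w7=1 w5=0 w0=0 w6=1 w4=0 clk=1 w2=1 w3=0 w1=0
t1.Δ0 w8=1 w7=1 w5=0 w0=0 w6=1 w4=0 clk=1 w2=1 w3=0 w1=0
t1.Δ1 w8=1 w7=1 w5=0 w0=1 w6=1 w4=0 clk=0 w2=1 w3=0 w1=0
t1.Δ2 w8=1 w7=1 w5=1 w0=1 w6=1 w4=0 clk=0 w2=1 w3=0 w1=0

2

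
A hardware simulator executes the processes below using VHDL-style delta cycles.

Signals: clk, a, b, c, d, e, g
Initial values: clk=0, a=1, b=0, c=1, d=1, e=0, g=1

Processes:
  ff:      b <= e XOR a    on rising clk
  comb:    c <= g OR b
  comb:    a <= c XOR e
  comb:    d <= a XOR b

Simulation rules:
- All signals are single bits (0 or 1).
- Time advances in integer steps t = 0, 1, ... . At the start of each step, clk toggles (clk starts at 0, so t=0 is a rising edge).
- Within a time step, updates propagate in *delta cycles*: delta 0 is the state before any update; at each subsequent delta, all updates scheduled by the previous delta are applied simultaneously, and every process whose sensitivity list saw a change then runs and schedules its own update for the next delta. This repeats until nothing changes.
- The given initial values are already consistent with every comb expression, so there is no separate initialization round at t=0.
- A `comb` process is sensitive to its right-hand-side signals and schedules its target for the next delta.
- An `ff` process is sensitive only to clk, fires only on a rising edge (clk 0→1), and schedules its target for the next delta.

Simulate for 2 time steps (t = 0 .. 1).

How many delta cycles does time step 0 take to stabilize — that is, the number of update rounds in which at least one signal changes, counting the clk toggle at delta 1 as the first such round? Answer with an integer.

3

[bits: b,a,e,c,clk,g,d]
t=0: Δ0=0101011 Δ1=0101111 Δ2=1101111 Δ3=1101110 | 3Δ
t=1: Δ0=1101110 Δ1=1101010 | 1Δ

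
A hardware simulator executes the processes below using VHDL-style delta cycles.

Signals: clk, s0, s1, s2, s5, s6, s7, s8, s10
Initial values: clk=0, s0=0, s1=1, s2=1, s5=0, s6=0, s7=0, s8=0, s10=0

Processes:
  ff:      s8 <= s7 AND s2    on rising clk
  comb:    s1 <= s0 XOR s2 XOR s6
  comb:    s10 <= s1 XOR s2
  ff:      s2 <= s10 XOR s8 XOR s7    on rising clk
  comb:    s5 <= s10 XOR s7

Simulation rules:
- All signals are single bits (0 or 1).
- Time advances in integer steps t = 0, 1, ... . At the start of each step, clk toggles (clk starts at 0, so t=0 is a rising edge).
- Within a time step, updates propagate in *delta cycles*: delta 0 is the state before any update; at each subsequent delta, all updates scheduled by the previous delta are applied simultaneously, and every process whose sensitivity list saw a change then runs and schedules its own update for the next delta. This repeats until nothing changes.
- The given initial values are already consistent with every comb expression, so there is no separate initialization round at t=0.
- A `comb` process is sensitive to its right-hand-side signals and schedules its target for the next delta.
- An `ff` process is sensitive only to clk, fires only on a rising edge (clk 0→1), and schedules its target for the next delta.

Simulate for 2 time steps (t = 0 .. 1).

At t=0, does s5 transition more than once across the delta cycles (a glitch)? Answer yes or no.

yes

t0.Δ0 s6=0 s2=1 s8=0 s5=0 s7=0 s1=1 s10=0 clk=0 s0=0
t0.Δ1 s6=0 s2=1 s8=0 s5=0 s7=0 s1=1 s10=0 clk=1 s0=0
t0.Δ2 s6=0 s2=0 s8=0 s5=0 s7=0 s1=1 s10=0 clk=1 s0=0
t0.Δ3 s6=0 s2=0 s8=0 s5=0 s7=0 s1=0 s10=1 clk=1 s0=0
t0.Δ4 s6=0 s2=0 s8=0 s5=1 s7=0 s1=0 s10=0 clk=1 s0=0
t0.Δ5 s6=0 s2=0 s8=0 s5=0 s7=0 s1=0 s10=0 clk=1 s0=0
t1.Δ0 s6=0 s2=0 s8=0 s5=0 s7=0 s1=0 s10=0 clk=1 s0=0
t1.Δ1 s6=0 s2=0 s8=0 s5=0 s7=0 s1=0 s10=0 clk=0 s0=0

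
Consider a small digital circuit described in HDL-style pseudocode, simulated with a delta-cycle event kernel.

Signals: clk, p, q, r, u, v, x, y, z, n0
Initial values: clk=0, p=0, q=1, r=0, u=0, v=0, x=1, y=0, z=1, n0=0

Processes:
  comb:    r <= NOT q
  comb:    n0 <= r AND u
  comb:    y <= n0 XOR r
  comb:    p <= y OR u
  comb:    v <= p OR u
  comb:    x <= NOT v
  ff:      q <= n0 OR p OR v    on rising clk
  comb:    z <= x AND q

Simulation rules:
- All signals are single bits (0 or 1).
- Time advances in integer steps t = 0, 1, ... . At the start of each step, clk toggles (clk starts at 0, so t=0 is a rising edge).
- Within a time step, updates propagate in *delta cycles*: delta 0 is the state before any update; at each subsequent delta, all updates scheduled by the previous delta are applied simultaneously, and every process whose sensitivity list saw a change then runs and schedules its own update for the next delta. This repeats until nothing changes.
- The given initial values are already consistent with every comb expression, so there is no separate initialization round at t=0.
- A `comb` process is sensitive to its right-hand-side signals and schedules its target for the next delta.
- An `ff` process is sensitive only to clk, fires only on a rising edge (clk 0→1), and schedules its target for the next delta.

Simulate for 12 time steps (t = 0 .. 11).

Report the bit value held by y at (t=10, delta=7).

0

t=0 Δ0: x=1 y=0 n0=0 u=0 q=1 r=0 v=0 z=1 clk=0 p=0
  Δ1: clk:0→1
  Δ2: q:1→0
  Δ3: r:0→1, z:1→0
  Δ4: y:0→1
  Δ5: p:0→1
  Δ6: v:0→1
  Δ7: x:1→0
  (7Δ to stable)
t=1 Δ0: x=0 y=1 n0=0 u=0 q=0 r=1 v=1 z=0 clk=1 p=1
  Δ1: clk:1→0
  (1Δ to stable)
t=2 Δ0: x=0 y=1 n0=0 u=0 q=0 r=1 v=1 z=0 clk=0 p=1
  Δ1: clk:0→1
  Δ2: q:0→1
  Δ3: r:1→0
  Δ4: y:1→0
  Δ5: p:1→0
  Δ6: v:1→0
  Δ7: x:0→1
  Δ8: z:0→1
  (8Δ to stable)
t=3 Δ0: x=1 y=0 n0=0 u=0 q=1 r=0 v=0 z=1 clk=1 p=0
  Δ1: clk:1→0
  (1Δ to stable)
t=4 Δ0: x=1 y=0 n0=0 u=0 q=1 r=0 v=0 z=1 clk=0 p=0
  Δ1: clk:0→1
  Δ2: q:1→0
  Δ3: r:0→1, z:1→0
  Δ4: y:0→1
  Δ5: p:0→1
  Δ6: v:0→1
  Δ7: x:1→0
  (7Δ to stable)
t=5 Δ0: x=0 y=1 n0=0 u=0 q=0 r=1 v=1 z=0 clk=1 p=1
  Δ1: clk:1→0
  (1Δ to stable)
t=6 Δ0: x=0 y=1 n0=0 u=0 q=0 r=1 v=1 z=0 clk=0 p=1
  Δ1: clk:0→1
  Δ2: q:0→1
  Δ3: r:1→0
  Δ4: y:1→0
  Δ5: p:1→0
  Δ6: v:1→0
  Δ7: x:0→1
  Δ8: z:0→1
  (8Δ to stable)
t=7 Δ0: x=1 y=0 n0=0 u=0 q=1 r=0 v=0 z=1 clk=1 p=0
  Δ1: clk:1→0
  (1Δ to stable)
t=8 Δ0: x=1 y=0 n0=0 u=0 q=1 r=0 v=0 z=1 clk=0 p=0
  Δ1: clk:0→1
  Δ2: q:1→0
  Δ3: r:0→1, z:1→0
  Δ4: y:0→1
  Δ5: p:0→1
  Δ6: v:0→1
  Δ7: x:1→0
  (7Δ to stable)
t=9 Δ0: x=0 y=1 n0=0 u=0 q=0 r=1 v=1 z=0 clk=1 p=1
  Δ1: clk:1→0
  (1Δ to stable)
t=10 Δ0: x=0 y=1 n0=0 u=0 q=0 r=1 v=1 z=0 clk=0 p=1
  Δ1: clk:0→1
  Δ2: q:0→1
  Δ3: r:1→0
  Δ4: y:1→0
  Δ5: p:1→0
  Δ6: v:1→0
  Δ7: x:0→1
  Δ8: z:0→1
  (8Δ to stable)
t=11 Δ0: x=1 y=0 n0=0 u=0 q=1 r=0 v=0 z=1 clk=1 p=0
  Δ1: clk:1→0
  (1Δ to stable)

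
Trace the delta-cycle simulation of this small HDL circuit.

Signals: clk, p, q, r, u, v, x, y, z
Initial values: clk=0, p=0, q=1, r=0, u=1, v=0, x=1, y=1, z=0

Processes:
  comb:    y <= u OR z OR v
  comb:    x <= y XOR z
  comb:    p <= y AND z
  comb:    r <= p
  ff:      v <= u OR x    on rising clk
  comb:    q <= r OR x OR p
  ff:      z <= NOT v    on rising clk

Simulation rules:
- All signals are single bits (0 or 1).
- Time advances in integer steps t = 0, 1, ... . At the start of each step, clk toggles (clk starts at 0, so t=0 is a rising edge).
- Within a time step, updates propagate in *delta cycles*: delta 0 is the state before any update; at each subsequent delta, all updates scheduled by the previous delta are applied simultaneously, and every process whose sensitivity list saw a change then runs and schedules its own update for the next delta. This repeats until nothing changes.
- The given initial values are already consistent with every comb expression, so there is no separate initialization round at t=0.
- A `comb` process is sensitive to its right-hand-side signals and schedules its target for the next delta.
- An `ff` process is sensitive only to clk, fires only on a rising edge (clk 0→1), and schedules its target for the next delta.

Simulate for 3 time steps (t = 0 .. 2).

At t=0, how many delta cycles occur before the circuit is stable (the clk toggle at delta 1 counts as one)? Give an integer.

4

t=0 Δ0: clk=0 v=0 u=1 q=1 r=0 z=0 p=0 x=1 y=1
  Δ1: clk:0→1
  Δ2: v:0→1, z:0→1
  Δ3: p:0→1, x:1→0
  Δ4: r:0→1
  (4Δ to stable)
t=1 Δ0: clk=1 v=1 u=1 q=1 r=1 z=1 p=1 x=0 y=1
  Δ1: clk:1→0
  (1Δ to stable)
t=2 Δ0: clk=0 v=1 u=1 q=1 r=1 z=1 p=1 x=0 y=1
  Δ1: clk:0→1
  Δ2: z:1→0
  Δ3: p:1→0, x:0→1
  Δ4: r:1→0
  (4Δ to stable)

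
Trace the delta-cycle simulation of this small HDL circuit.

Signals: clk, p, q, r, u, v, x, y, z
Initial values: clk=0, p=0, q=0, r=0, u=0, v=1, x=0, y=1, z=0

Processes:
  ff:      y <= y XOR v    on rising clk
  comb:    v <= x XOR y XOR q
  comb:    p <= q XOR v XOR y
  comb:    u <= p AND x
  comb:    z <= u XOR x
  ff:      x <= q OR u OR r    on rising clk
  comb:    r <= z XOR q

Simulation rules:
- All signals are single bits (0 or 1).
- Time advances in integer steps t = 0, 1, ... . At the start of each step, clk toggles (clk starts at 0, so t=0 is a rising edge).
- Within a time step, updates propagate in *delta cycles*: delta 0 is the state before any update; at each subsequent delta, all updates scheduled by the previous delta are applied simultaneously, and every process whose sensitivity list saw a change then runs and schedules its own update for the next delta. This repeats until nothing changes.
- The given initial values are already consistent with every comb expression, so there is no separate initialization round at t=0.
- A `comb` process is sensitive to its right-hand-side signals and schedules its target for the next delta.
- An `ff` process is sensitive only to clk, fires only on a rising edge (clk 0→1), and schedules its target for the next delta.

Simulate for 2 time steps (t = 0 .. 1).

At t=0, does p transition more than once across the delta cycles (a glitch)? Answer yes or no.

yes

t0.Δ0 clk=0 z=0 p=0 q=0 u=0 v=1 y=1 x=0 r=0
t0.Δ1 clk=1 z=0 p=0 q=0 u=0 v=1 y=1 x=0 r=0
t0.Δ2 clk=1 z=0 p=0 q=0 u=0 v=1 y=0 x=0 r=0
t0.Δ3 clk=1 z=0 p=1 q=0 u=0 v=0 y=0 x=0 r=0
t0.Δ4 clk=1 z=0 p=0 q=0 u=0 v=0 y=0 x=0 r=0
t1.Δ0 clk=1 z=0 p=0 q=0 u=0 v=0 y=0 x=0 r=0
t1.Δ1 clk=0 z=0 p=0 q=0 u=0 v=0 y=0 x=0 r=0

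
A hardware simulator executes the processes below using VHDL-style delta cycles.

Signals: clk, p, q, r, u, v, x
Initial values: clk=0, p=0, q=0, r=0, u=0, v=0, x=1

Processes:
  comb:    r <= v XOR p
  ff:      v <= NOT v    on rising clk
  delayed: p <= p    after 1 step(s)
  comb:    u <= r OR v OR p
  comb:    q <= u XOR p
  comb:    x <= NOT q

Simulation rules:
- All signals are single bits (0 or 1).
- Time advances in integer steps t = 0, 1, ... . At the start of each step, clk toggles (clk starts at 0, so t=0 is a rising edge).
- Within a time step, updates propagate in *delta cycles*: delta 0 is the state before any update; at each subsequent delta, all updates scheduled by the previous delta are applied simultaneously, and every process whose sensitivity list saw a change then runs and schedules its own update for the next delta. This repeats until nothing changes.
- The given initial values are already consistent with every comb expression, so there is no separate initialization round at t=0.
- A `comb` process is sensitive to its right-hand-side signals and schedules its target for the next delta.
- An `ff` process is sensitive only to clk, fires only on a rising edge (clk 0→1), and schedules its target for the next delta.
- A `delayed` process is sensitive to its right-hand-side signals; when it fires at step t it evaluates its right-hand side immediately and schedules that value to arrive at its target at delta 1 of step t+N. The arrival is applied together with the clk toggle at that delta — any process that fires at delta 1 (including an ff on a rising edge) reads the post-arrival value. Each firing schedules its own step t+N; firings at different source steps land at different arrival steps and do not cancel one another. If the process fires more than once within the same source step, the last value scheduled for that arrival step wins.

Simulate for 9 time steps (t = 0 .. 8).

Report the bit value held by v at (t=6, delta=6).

t0.Δ0 clk=0 r=0 u=0 x=1 p=0 v=0 q=0
t0.Δ1 clk=1 r=0 u=0 x=1 p=0 v=0 q=0
t0.Δ2 clk=1 r=0 u=0 x=1 p=0 v=1 q=0
t0.Δ3 clk=1 r=1 u=1 x=1 p=0 v=1 q=0
t0.Δ4 clk=1 r=1 u=1 x=1 p=0 v=1 q=1
t0.Δ5 clk=1 r=1 u=1 x=0 p=0 v=1 q=1
t1.Δ0 clk=1 r=1 u=1 x=0 p=0 v=1 q=1
t1.Δ1 clk=0 r=1 u=1 x=0 p=0 v=1 q=1
t2.Δ0 clk=0 r=1 u=1 x=0 p=0 v=1 q=1
t2.Δ1 clk=1 r=1 u=1 x=0 p=0 v=1 q=1
t2.Δ2 clk=1 r=1 u=1 x=0 p=0 v=0 q=1
t2.Δ3 clk=1 r=0 u=1 x=0 p=0 v=0 q=1
t2.Δ4 clk=1 r=0 u=0 x=0 p=0 v=0 q=1
t2.Δ5 clk=1 r=0 u=0 x=0 p=0 v=0 q=0
t2.Δ6 clk=1 r=0 u=0 x=1 p=0 v=0 q=0
t3.Δ0 clk=1 r=0 u=0 x=1 p=0 v=0 q=0
t3.Δ1 clk=0 r=0 u=0 x=1 p=0 v=0 q=0
t4.Δ0 clk=0 r=0 u=0 x=1 p=0 v=0 q=0
t4.Δ1 clk=1 r=0 u=0 x=1 p=0 v=0 q=0
t4.Δ2 clk=1 r=0 u=0 x=1 p=0 v=1 q=0
t4.Δ3 clk=1 r=1 u=1 x=1 p=0 v=1 q=0
t4.Δ4 clk=1 r=1 u=1 x=1 p=0 v=1 q=1
t4.Δ5 clk=1 r=1 u=1 x=0 p=0 v=1 q=1
t5.Δ0 clk=1 r=1 u=1 x=0 p=0 v=1 q=1
t5.Δ1 clk=0 r=1 u=1 x=0 p=0 v=1 q=1
t6.Δ0 clk=0 r=1 u=1 x=0 p=0 v=1 q=1
t6.Δ1 clk=1 r=1 u=1 x=0 p=0 v=1 q=1
t6.Δ2 clk=1 r=1 u=1 x=0 p=0 v=0 q=1
t6.Δ3 clk=1 r=0 u=1 x=0 p=0 v=0 q=1
t6.Δ4 clk=1 r=0 u=0 x=0 p=0 v=0 q=1
t6.Δ5 clk=1 r=0 u=0 x=0 p=0 v=0 q=0
t6.Δ6 clk=1 r=0 u=0 x=1 p=0 v=0 q=0
t7.Δ0 clk=1 r=0 u=0 x=1 p=0 v=0 q=0
t7.Δ1 clk=0 r=0 u=0 x=1 p=0 v=0 q=0
t8.Δ0 clk=0 r=0 u=0 x=1 p=0 v=0 q=0
t8.Δ1 clk=1 r=0 u=0 x=1 p=0 v=0 q=0
t8.Δ2 clk=1 r=0 u=0 x=1 p=0 v=1 q=0
t8.Δ3 clk=1 r=1 u=1 x=1 p=0 v=1 q=0
t8.Δ4 clk=1 r=1 u=1 x=1 p=0 v=1 q=1
t8.Δ5 clk=1 r=1 u=1 x=0 p=0 v=1 q=1

0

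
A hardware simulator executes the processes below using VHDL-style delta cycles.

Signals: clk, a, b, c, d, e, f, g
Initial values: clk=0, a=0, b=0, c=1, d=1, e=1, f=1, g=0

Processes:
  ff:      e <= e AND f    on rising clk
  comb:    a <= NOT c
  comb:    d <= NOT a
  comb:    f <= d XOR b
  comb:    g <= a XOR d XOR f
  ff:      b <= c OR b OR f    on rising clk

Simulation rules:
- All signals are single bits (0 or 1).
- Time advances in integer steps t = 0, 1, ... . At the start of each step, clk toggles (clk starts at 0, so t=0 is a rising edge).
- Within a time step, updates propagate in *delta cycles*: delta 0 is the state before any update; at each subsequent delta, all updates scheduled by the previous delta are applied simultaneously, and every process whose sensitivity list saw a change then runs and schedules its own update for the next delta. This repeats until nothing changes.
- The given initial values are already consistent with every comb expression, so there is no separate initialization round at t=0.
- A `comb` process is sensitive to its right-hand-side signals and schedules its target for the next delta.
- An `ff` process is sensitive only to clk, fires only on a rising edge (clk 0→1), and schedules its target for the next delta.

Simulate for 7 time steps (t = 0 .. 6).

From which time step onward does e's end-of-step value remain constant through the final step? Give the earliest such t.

2

t=0 Δ0: a=0 f=1 d=1 c=1 clk=0 e=1 g=0 b=0
  Δ1: clk:0→1
  Δ2: b:0→1
  Δ3: f:1→0
  Δ4: g:0→1
  (4Δ to stable)
t=1 Δ0: a=0 f=0 d=1 c=1 clk=1 e=1 g=1 b=1
  Δ1: clk:1→0
  (1Δ to stable)
t=2 Δ0: a=0 f=0 d=1 c=1 clk=0 e=1 g=1 b=1
  Δ1: clk:0→1
  Δ2: e:1→0
  (2Δ to stable)
t=3 Δ0: a=0 f=0 d=1 c=1 clk=1 e=0 g=1 b=1
  Δ1: clk:1→0
  (1Δ to stable)
t=4 Δ0: a=0 f=0 d=1 c=1 clk=0 e=0 g=1 b=1
  Δ1: clk:0→1
  (1Δ to stable)
t=5 Δ0: a=0 f=0 d=1 c=1 clk=1 e=0 g=1 b=1
  Δ1: clk:1→0
  (1Δ to stable)
t=6 Δ0: a=0 f=0 d=1 c=1 clk=0 e=0 g=1 b=1
  Δ1: clk:0→1
  (1Δ to stable)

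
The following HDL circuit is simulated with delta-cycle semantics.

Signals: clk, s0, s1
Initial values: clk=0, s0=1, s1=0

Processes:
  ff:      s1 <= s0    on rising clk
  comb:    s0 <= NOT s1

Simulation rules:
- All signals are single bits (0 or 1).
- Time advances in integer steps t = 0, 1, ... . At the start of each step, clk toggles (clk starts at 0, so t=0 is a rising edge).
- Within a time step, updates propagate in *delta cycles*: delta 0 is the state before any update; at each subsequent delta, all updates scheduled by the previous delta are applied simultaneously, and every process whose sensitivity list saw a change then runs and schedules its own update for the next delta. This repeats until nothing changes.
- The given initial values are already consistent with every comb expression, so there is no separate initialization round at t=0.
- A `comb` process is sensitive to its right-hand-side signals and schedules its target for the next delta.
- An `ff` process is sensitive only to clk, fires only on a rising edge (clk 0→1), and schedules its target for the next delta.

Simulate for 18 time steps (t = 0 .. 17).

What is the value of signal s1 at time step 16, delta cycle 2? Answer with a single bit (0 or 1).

t=0 Δ0: clk=0 s0=1 s1=0
  Δ1: clk:0→1
  Δ2: s1:0→1
  Δ3: s0:1→0
  (3Δ to stable)
t=1 Δ0: clk=1 s0=0 s1=1
  Δ1: clk:1→0
  (1Δ to stable)
t=2 Δ0: clk=0 s0=0 s1=1
  Δ1: clk:0→1
  Δ2: s1:1→0
  Δ3: s0:0→1
  (3Δ to stable)
t=3 Δ0: clk=1 s0=1 s1=0
  Δ1: clk:1→0
  (1Δ to stable)
t=4 Δ0: clk=0 s0=1 s1=0
  Δ1: clk:0→1
  Δ2: s1:0→1
  Δ3: s0:1→0
  (3Δ to stable)
t=5 Δ0: clk=1 s0=0 s1=1
  Δ1: clk:1→0
  (1Δ to stable)
t=6 Δ0: clk=0 s0=0 s1=1
  Δ1: clk:0→1
  Δ2: s1:1→0
  Δ3: s0:0→1
  (3Δ to stable)
t=7 Δ0: clk=1 s0=1 s1=0
  Δ1: clk:1→0
  (1Δ to stable)
t=8 Δ0: clk=0 s0=1 s1=0
  Δ1: clk:0→1
  Δ2: s1:0→1
  Δ3: s0:1→0
  (3Δ to stable)
t=9 Δ0: clk=1 s0=0 s1=1
  Δ1: clk:1→0
  (1Δ to stable)
t=10 Δ0: clk=0 s0=0 s1=1
  Δ1: clk:0→1
  Δ2: s1:1→0
  Δ3: s0:0→1
  (3Δ to stable)
t=11 Δ0: clk=1 s0=1 s1=0
  Δ1: clk:1→0
  (1Δ to stable)
t=12 Δ0: clk=0 s0=1 s1=0
  Δ1: clk:0→1
  Δ2: s1:0→1
  Δ3: s0:1→0
  (3Δ to stable)
t=13 Δ0: clk=1 s0=0 s1=1
  Δ1: clk:1→0
  (1Δ to stable)
t=14 Δ0: clk=0 s0=0 s1=1
  Δ1: clk:0→1
  Δ2: s1:1→0
  Δ3: s0:0→1
  (3Δ to stable)
t=15 Δ0: clk=1 s0=1 s1=0
  Δ1: clk:1→0
  (1Δ to stable)
t=16 Δ0: clk=0 s0=1 s1=0
  Δ1: clk:0→1
  Δ2: s1:0→1
  Δ3: s0:1→0
  (3Δ to stable)
t=17 Δ0: clk=1 s0=0 s1=1
  Δ1: clk:1→0
  (1Δ to stable)

1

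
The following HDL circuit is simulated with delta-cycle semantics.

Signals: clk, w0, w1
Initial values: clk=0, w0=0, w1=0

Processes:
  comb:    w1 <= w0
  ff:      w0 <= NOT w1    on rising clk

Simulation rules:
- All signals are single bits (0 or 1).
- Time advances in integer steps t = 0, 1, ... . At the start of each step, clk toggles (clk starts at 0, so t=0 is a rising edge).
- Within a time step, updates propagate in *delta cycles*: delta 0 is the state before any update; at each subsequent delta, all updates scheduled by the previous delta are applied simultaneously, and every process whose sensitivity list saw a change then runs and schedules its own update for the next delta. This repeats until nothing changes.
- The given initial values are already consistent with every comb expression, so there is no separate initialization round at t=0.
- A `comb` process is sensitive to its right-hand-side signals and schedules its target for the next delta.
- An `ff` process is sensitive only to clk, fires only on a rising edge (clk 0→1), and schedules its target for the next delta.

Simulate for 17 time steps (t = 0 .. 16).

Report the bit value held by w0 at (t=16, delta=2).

1

t=0 Δ0: w1=0 w0=0 clk=0
  Δ1: clk:0→1
  Δ2: w0:0→1
  Δ3: w1:0→1
  (3Δ to stable)
t=1 Δ0: w1=1 w0=1 clk=1
  Δ1: clk:1→0
  (1Δ to stable)
t=2 Δ0: w1=1 w0=1 clk=0
  Δ1: clk:0→1
  Δ2: w0:1→0
  Δ3: w1:1→0
  (3Δ to stable)
t=3 Δ0: w1=0 w0=0 clk=1
  Δ1: clk:1→0
  (1Δ to stable)
t=4 Δ0: w1=0 w0=0 clk=0
  Δ1: clk:0→1
  Δ2: w0:0→1
  Δ3: w1:0→1
  (3Δ to stable)
t=5 Δ0: w1=1 w0=1 clk=1
  Δ1: clk:1→0
  (1Δ to stable)
t=6 Δ0: w1=1 w0=1 clk=0
  Δ1: clk:0→1
  Δ2: w0:1→0
  Δ3: w1:1→0
  (3Δ to stable)
t=7 Δ0: w1=0 w0=0 clk=1
  Δ1: clk:1→0
  (1Δ to stable)
t=8 Δ0: w1=0 w0=0 clk=0
  Δ1: clk:0→1
  Δ2: w0:0→1
  Δ3: w1:0→1
  (3Δ to stable)
t=9 Δ0: w1=1 w0=1 clk=1
  Δ1: clk:1→0
  (1Δ to stable)
t=10 Δ0: w1=1 w0=1 clk=0
  Δ1: clk:0→1
  Δ2: w0:1→0
  Δ3: w1:1→0
  (3Δ to stable)
t=11 Δ0: w1=0 w0=0 clk=1
  Δ1: clk:1→0
  (1Δ to stable)
t=12 Δ0: w1=0 w0=0 clk=0
  Δ1: clk:0→1
  Δ2: w0:0→1
  Δ3: w1:0→1
  (3Δ to stable)
t=13 Δ0: w1=1 w0=1 clk=1
  Δ1: clk:1→0
  (1Δ to stable)
t=14 Δ0: w1=1 w0=1 clk=0
  Δ1: clk:0→1
  Δ2: w0:1→0
  Δ3: w1:1→0
  (3Δ to stable)
t=15 Δ0: w1=0 w0=0 clk=1
  Δ1: clk:1→0
  (1Δ to stable)
t=16 Δ0: w1=0 w0=0 clk=0
  Δ1: clk:0→1
  Δ2: w0:0→1
  Δ3: w1:0→1
  (3Δ to stable)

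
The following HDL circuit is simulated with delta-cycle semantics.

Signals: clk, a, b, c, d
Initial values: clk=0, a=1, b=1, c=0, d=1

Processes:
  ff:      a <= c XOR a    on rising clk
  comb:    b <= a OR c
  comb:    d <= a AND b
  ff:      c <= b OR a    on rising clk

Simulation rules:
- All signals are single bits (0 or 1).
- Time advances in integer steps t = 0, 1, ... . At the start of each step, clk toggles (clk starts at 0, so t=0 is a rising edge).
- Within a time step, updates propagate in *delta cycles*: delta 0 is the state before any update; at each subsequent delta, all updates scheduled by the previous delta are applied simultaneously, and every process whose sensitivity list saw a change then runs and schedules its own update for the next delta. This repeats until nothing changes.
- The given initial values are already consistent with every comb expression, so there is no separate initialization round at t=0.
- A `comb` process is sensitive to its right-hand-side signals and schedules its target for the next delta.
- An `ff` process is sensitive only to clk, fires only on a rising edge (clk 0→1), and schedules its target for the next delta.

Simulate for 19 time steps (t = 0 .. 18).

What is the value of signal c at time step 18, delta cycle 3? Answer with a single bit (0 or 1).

[bits: c,d,a,b,clk]
t=0: Δ0=01110 Δ1=01111 Δ2=11111 | 2Δ
t=1: Δ0=11111 Δ1=11110 | 1Δ
t=2: Δ0=11110 Δ1=11111 Δ2=11011 Δ3=10011 | 3Δ
t=3: Δ0=10011 Δ1=10010 | 1Δ
t=4: Δ0=10010 Δ1=10011 Δ2=10111 Δ3=11111 | 3Δ
t=5: Δ0=11111 Δ1=11110 | 1Δ
t=6: Δ0=11110 Δ1=11111 Δ2=11011 Δ3=10011 | 3Δ
t=7: Δ0=10011 Δ1=10010 | 1Δ
t=8: Δ0=10010 Δ1=10011 Δ2=10111 Δ3=11111 | 3Δ
t=9: Δ0=11111 Δ1=11110 | 1Δ
t=10: Δ0=11110 Δ1=11111 Δ2=11011 Δ3=10011 | 3Δ
t=11: Δ0=10011 Δ1=10010 | 1Δ
t=12: Δ0=10010 Δ1=10011 Δ2=10111 Δ3=11111 | 3Δ
t=13: Δ0=11111 Δ1=11110 | 1Δ
t=14: Δ0=11110 Δ1=11111 Δ2=11011 Δ3=10011 | 3Δ
t=15: Δ0=10011 Δ1=10010 | 1Δ
t=16: Δ0=10010 Δ1=10011 Δ2=10111 Δ3=11111 | 3Δ
t=17: Δ0=11111 Δ1=11110 | 1Δ
t=18: Δ0=11110 Δ1=11111 Δ2=11011 Δ3=10011 | 3Δ

1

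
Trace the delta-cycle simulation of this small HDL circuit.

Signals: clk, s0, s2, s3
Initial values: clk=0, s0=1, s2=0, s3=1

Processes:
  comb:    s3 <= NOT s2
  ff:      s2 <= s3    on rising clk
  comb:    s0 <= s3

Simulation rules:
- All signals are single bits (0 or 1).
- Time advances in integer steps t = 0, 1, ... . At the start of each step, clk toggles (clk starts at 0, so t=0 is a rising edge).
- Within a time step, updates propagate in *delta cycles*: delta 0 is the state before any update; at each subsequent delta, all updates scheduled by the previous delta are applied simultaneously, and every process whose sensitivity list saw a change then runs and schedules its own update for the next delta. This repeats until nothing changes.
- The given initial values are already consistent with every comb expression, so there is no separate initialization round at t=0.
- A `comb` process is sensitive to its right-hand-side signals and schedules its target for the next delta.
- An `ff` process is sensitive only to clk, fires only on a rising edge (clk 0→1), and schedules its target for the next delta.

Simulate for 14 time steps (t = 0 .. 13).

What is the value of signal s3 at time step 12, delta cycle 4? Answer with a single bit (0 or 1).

[bits: s2,s0,s3,clk]
t=0: Δ0=0110 Δ1=0111 Δ2=1111 Δ3=1101 Δ4=1001 | 4Δ
t=1: Δ0=1001 Δ1=1000 | 1Δ
t=2: Δ0=1000 Δ1=1001 Δ2=0001 Δ3=0011 Δ4=0111 | 4Δ
t=3: Δ0=0111 Δ1=0110 | 1Δ
t=4: Δ0=0110 Δ1=0111 Δ2=1111 Δ3=1101 Δ4=1001 | 4Δ
t=5: Δ0=1001 Δ1=1000 | 1Δ
t=6: Δ0=1000 Δ1=1001 Δ2=0001 Δ3=0011 Δ4=0111 | 4Δ
t=7: Δ0=0111 Δ1=0110 | 1Δ
t=8: Δ0=0110 Δ1=0111 Δ2=1111 Δ3=1101 Δ4=1001 | 4Δ
t=9: Δ0=1001 Δ1=1000 | 1Δ
t=10: Δ0=1000 Δ1=1001 Δ2=0001 Δ3=0011 Δ4=0111 | 4Δ
t=11: Δ0=0111 Δ1=0110 | 1Δ
t=12: Δ0=0110 Δ1=0111 Δ2=1111 Δ3=1101 Δ4=1001 | 4Δ
t=13: Δ0=1001 Δ1=1000 | 1Δ

0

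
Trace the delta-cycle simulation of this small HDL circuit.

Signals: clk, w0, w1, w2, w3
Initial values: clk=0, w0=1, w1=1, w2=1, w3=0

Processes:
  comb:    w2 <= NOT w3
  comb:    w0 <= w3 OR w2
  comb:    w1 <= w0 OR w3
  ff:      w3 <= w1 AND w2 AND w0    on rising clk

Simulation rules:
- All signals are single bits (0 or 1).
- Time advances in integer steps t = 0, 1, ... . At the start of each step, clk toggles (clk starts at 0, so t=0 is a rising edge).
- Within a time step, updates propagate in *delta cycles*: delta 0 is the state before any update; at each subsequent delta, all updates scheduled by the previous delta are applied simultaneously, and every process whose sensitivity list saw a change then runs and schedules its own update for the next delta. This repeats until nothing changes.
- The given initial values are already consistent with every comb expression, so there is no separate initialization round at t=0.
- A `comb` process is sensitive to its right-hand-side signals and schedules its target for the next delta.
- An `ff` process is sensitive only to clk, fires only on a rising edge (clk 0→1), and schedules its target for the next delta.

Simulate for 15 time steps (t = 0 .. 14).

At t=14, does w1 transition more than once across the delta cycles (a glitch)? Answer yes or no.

yes

[bits: w1,w2,w0,w3,clk]
t=0: Δ0=11100 Δ1=11101 Δ2=11111 Δ3=10111 | 3Δ
t=1: Δ0=10111 Δ1=10110 | 1Δ
t=2: Δ0=10110 Δ1=10111 Δ2=10101 Δ3=11001 Δ4=01101 Δ5=11101 | 5Δ
t=3: Δ0=11101 Δ1=11100 | 1Δ
t=4: Δ0=11100 Δ1=11101 Δ2=11111 Δ3=10111 | 3Δ
t=5: Δ0=10111 Δ1=10110 | 1Δ
t=6: Δ0=10110 Δ1=10111 Δ2=10101 Δ3=11001 Δ4=01101 Δ5=11101 | 5Δ
t=7: Δ0=11101 Δ1=11100 | 1Δ
t=8: Δ0=11100 Δ1=11101 Δ2=11111 Δ3=10111 | 3Δ
t=9: Δ0=10111 Δ1=10110 | 1Δ
t=10: Δ0=10110 Δ1=10111 Δ2=10101 Δ3=11001 Δ4=01101 Δ5=11101 | 5Δ
t=11: Δ0=11101 Δ1=11100 | 1Δ
t=12: Δ0=11100 Δ1=11101 Δ2=11111 Δ3=10111 | 3Δ
t=13: Δ0=10111 Δ1=10110 | 1Δ
t=14: Δ0=10110 Δ1=10111 Δ2=10101 Δ3=11001 Δ4=01101 Δ5=11101 | 5Δ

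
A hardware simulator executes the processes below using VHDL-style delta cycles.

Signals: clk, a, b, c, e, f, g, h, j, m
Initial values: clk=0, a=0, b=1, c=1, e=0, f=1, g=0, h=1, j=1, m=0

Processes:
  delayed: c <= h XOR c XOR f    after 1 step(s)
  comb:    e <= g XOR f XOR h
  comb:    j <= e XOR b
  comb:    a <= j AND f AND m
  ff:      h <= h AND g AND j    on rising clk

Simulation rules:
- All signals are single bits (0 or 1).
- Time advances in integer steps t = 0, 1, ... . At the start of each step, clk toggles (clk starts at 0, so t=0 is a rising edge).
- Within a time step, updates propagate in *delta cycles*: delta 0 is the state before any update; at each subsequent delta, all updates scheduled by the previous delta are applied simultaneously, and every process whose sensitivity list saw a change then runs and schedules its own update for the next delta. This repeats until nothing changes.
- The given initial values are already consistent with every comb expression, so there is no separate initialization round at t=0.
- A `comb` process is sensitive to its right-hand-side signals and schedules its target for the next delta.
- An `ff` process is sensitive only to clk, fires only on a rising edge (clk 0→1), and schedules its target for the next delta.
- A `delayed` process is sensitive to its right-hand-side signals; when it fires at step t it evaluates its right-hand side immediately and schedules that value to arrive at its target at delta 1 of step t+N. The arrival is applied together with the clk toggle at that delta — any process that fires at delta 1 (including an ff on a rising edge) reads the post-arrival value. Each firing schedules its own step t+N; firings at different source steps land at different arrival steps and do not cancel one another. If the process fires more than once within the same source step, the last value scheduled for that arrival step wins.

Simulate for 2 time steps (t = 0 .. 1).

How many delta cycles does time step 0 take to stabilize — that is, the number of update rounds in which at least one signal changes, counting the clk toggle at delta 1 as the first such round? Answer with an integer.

t0.Δ0 b=1 clk=0 g=0 a=0 c=1 e=0 j=1 m=0 f=1 h=1
t0.Δ1 b=1 clk=1 g=0 a=0 c=1 e=0 j=1 m=0 f=1 h=1
t0.Δ2 b=1 clk=1 g=0 a=0 c=1 e=0 j=1 m=0 f=1 h=0
t0.Δ3 b=1 clk=1 g=0 a=0 c=1 e=1 j=1 m=0 f=1 h=0
t0.Δ4 b=1 clk=1 g=0 a=0 c=1 e=1 j=0 m=0 f=1 h=0
t1.Δ0 b=1 clk=1 g=0 a=0 c=1 e=1 j=0 m=0 f=1 h=0
t1.Δ1 b=1 clk=0 g=0 a=0 c=0 e=1 j=0 m=0 f=1 h=0

4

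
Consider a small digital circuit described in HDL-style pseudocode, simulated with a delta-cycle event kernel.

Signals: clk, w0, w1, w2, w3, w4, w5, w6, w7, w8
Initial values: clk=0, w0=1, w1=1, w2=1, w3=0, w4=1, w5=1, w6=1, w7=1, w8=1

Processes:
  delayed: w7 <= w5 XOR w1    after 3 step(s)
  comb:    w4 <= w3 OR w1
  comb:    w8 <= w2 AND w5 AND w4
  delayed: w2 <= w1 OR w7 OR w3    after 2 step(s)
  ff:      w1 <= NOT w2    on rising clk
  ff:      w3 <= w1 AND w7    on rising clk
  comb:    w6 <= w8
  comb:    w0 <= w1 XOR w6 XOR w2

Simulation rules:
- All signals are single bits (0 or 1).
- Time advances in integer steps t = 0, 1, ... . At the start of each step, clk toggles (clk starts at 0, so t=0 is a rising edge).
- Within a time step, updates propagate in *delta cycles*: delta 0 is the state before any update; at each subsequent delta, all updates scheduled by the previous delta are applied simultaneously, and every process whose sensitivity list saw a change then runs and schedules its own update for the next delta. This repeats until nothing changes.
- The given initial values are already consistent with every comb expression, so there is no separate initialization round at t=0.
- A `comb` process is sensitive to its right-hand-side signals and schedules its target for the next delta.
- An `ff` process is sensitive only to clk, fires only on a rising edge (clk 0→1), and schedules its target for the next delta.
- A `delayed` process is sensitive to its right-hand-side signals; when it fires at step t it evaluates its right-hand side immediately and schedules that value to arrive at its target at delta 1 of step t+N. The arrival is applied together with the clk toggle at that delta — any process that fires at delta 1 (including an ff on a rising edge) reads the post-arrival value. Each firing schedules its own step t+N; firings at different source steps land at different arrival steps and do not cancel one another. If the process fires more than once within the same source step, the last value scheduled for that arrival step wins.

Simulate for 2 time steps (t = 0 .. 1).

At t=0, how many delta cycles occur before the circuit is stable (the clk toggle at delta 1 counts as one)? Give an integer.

3

t=0 Δ0: w4=1 w6=1 w7=1 clk=0 w5=1 w2=1 w3=0 w1=1 w8=1 w0=1
  Δ1: clk:0→1
  Δ2: w3:0→1, w1:1→0
  Δ3: w0:1→0
  (3Δ to stable)
t=1 Δ0: w4=1 w6=1 w7=1 clk=1 w5=1 w2=1 w3=1 w1=0 w8=1 w0=0
  Δ1: clk:1→0
  (1Δ to stable)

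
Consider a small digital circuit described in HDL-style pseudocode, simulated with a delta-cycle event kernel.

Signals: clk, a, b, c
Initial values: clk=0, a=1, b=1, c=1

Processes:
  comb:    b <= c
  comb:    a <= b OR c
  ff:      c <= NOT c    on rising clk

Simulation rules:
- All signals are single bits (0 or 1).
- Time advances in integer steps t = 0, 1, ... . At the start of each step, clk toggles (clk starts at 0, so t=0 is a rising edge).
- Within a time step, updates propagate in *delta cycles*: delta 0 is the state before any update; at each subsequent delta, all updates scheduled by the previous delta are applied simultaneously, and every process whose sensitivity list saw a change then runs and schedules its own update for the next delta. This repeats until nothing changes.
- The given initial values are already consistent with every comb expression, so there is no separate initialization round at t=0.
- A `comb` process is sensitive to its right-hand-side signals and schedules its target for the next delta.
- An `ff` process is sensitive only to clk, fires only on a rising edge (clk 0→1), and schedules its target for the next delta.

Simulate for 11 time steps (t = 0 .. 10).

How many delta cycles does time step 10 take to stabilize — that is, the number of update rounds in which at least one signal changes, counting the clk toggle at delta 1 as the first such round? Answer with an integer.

t=0 Δ0: c=1 a=1 b=1 clk=0
  Δ1: clk:0→1
  Δ2: c:1→0
  Δ3: b:1→0
  Δ4: a:1→0
  (4Δ to stable)
t=1 Δ0: c=0 a=0 b=0 clk=1
  Δ1: clk:1→0
  (1Δ to stable)
t=2 Δ0: c=0 a=0 b=0 clk=0
  Δ1: clk:0→1
  Δ2: c:0→1
  Δ3: a:0→1, b:0→1
  (3Δ to stable)
t=3 Δ0: c=1 a=1 b=1 clk=1
  Δ1: clk:1→0
  (1Δ to stable)
t=4 Δ0: c=1 a=1 b=1 clk=0
  Δ1: clk:0→1
  Δ2: c:1→0
  Δ3: b:1→0
  Δ4: a:1→0
  (4Δ to stable)
t=5 Δ0: c=0 a=0 b=0 clk=1
  Δ1: clk:1→0
  (1Δ to stable)
t=6 Δ0: c=0 a=0 b=0 clk=0
  Δ1: clk:0→1
  Δ2: c:0→1
  Δ3: a:0→1, b:0→1
  (3Δ to stable)
t=7 Δ0: c=1 a=1 b=1 clk=1
  Δ1: clk:1→0
  (1Δ to stable)
t=8 Δ0: c=1 a=1 b=1 clk=0
  Δ1: clk:0→1
  Δ2: c:1→0
  Δ3: b:1→0
  Δ4: a:1→0
  (4Δ to stable)
t=9 Δ0: c=0 a=0 b=0 clk=1
  Δ1: clk:1→0
  (1Δ to stable)
t=10 Δ0: c=0 a=0 b=0 clk=0
  Δ1: clk:0→1
  Δ2: c:0→1
  Δ3: a:0→1, b:0→1
  (3Δ to stable)

3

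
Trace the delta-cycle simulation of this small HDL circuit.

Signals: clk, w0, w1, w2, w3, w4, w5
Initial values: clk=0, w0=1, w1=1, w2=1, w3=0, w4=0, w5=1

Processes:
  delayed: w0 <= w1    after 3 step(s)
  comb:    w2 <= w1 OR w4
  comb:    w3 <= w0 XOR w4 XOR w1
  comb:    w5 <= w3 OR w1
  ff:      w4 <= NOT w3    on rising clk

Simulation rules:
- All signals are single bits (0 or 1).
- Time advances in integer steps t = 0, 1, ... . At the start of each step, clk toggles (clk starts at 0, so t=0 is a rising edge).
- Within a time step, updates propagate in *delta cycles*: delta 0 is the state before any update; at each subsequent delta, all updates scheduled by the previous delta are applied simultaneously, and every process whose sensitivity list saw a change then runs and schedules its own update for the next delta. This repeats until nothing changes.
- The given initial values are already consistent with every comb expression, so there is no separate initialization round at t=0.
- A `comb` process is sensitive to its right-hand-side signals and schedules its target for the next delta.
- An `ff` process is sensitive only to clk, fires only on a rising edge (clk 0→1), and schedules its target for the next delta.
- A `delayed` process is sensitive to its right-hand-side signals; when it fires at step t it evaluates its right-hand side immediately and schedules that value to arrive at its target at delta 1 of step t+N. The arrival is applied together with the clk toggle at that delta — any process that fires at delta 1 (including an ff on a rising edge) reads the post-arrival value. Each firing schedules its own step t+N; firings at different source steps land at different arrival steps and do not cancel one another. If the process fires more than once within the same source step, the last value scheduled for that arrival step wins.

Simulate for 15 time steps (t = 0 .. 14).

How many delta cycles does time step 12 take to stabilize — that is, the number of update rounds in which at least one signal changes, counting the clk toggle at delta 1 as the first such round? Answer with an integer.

3

t0.Δ0 w0=1 w3=0 w1=1 w4=0 clk=0 w5=1 w2=1
t0.Δ1 w0=1 w3=0 w1=1 w4=0 clk=1 w5=1 w2=1
t0.Δ2 w0=1 w3=0 w1=1 w4=1 clk=1 w5=1 w2=1
t0.Δ3 w0=1 w3=1 w1=1 w4=1 clk=1 w5=1 w2=1
t1.Δ0 w0=1 w3=1 w1=1 w4=1 clk=1 w5=1 w2=1
t1.Δ1 w0=1 w3=1 w1=1 w4=1 clk=0 w5=1 w2=1
t2.Δ0 w0=1 w3=1 w1=1 w4=1 clk=0 w5=1 w2=1
t2.Δ1 w0=1 w3=1 w1=1 w4=1 clk=1 w5=1 w2=1
t2.Δ2 w0=1 w3=1 w1=1 w4=0 clk=1 w5=1 w2=1
t2.Δ3 w0=1 w3=0 w1=1 w4=0 clk=1 w5=1 w2=1
t3.Δ0 w0=1 w3=0 w1=1 w4=0 clk=1 w5=1 w2=1
t3.Δ1 w0=1 w3=0 w1=1 w4=0 clk=0 w5=1 w2=1
t4.Δ0 w0=1 w3=0 w1=1 w4=0 clk=0 w5=1 w2=1
t4.Δ1 w0=1 w3=0 w1=1 w4=0 clk=1 w5=1 w2=1
t4.Δ2 w0=1 w3=0 w1=1 w4=1 clk=1 w5=1 w2=1
t4.Δ3 w0=1 w3=1 w1=1 w4=1 clk=1 w5=1 w2=1
t5.Δ0 w0=1 w3=1 w1=1 w4=1 clk=1 w5=1 w2=1
t5.Δ1 w0=1 w3=1 w1=1 w4=1 clk=0 w5=1 w2=1
t6.Δ0 w0=1 w3=1 w1=1 w4=1 clk=0 w5=1 w2=1
t6.Δ1 w0=1 w3=1 w1=1 w4=1 clk=1 w5=1 w2=1
t6.Δ2 w0=1 w3=1 w1=1 w4=0 clk=1 w5=1 w2=1
t6.Δ3 w0=1 w3=0 w1=1 w4=0 clk=1 w5=1 w2=1
t7.Δ0 w0=1 w3=0 w1=1 w4=0 clk=1 w5=1 w2=1
t7.Δ1 w0=1 w3=0 w1=1 w4=0 clk=0 w5=1 w2=1
t8.Δ0 w0=1 w3=0 w1=1 w4=0 clk=0 w5=1 w2=1
t8.Δ1 w0=1 w3=0 w1=1 w4=0 clk=1 w5=1 w2=1
t8.Δ2 w0=1 w3=0 w1=1 w4=1 clk=1 w5=1 w2=1
t8.Δ3 w0=1 w3=1 w1=1 w4=1 clk=1 w5=1 w2=1
t9.Δ0 w0=1 w3=1 w1=1 w4=1 clk=1 w5=1 w2=1
t9.Δ1 w0=1 w3=1 w1=1 w4=1 clk=0 w5=1 w2=1
t10.Δ0 w0=1 w3=1 w1=1 w4=1 clk=0 w5=1 w2=1
t10.Δ1 w0=1 w3=1 w1=1 w4=1 clk=1 w5=1 w2=1
t10.Δ2 w0=1 w3=1 w1=1 w4=0 clk=1 w5=1 w2=1
t10.Δ3 w0=1 w3=0 w1=1 w4=0 clk=1 w5=1 w2=1
t11.Δ0 w0=1 w3=0 w1=1 w4=0 clk=1 w5=1 w2=1
t11.Δ1 w0=1 w3=0 w1=1 w4=0 clk=0 w5=1 w2=1
t12.Δ0 w0=1 w3=0 w1=1 w4=0 clk=0 w5=1 w2=1
t12.Δ1 w0=1 w3=0 w1=1 w4=0 clk=1 w5=1 w2=1
t12.Δ2 w0=1 w3=0 w1=1 w4=1 clk=1 w5=1 w2=1
t12.Δ3 w0=1 w3=1 w1=1 w4=1 clk=1 w5=1 w2=1
t13.Δ0 w0=1 w3=1 w1=1 w4=1 clk=1 w5=1 w2=1
t13.Δ1 w0=1 w3=1 w1=1 w4=1 clk=0 w5=1 w2=1
t14.Δ0 w0=1 w3=1 w1=1 w4=1 clk=0 w5=1 w2=1
t14.Δ1 w0=1 w3=1 w1=1 w4=1 clk=1 w5=1 w2=1
t14.Δ2 w0=1 w3=1 w1=1 w4=0 clk=1 w5=1 w2=1
t14.Δ3 w0=1 w3=0 w1=1 w4=0 clk=1 w5=1 w2=1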